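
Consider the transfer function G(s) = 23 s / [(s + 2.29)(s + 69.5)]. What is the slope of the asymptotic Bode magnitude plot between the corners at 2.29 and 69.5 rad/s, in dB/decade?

In this band the factors already past their corner are: 1 differentiator zero, pole at 2.29; net slope = 0 dB/decade.

0 dB/decade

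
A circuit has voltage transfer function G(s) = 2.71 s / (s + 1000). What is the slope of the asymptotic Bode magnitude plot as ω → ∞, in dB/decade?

With 1 zero and 1 pole, the high-frequency asymptotic slope is 20 × (1 − 1) = 0 dB/decade.

0 dB/decade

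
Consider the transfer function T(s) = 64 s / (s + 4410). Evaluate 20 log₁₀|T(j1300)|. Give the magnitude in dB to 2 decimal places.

25.15 dB

|j1300| = 1300
|j1300 + 4410| = √(1300² + 4410²) = 4598
|T(j1300)| = 64 × 1300 / 4598 = 18.096
20 log₁₀(18.096) = 25.152 dB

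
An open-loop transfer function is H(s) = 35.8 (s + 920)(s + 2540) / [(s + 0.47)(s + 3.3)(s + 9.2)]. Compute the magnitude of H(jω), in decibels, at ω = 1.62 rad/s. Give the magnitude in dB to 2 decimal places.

|j1.62 + 920| = √(1.62² + 920²) = 920
|j1.62 + 2540| = √(1.62² + 2540²) = 2540
|j1.62 + 0.47| = √(1.62² + 0.47²) = 1.687
|j1.62 + 3.3| = √(1.62² + 3.3²) = 3.676
|j1.62 + 9.2| = √(1.62² + 9.2²) = 9.342
|H(j1.62)| = 35.8 × 920 × 2540 / (1.687 × 3.676 × 9.342) = 1.4442e+06
20 log₁₀(1.4442e+06) = 123.192 dB

123.19 dB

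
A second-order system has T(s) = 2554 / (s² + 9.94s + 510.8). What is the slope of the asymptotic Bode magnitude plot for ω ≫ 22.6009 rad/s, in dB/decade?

-40 dB/decade

With 0 zeros and 2 poles, the high-frequency asymptotic slope is 20 × (0 − 2) = -40 dB/decade.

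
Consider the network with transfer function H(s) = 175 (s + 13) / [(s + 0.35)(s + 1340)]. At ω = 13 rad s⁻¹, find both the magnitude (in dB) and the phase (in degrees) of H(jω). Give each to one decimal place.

|H| = -14.7 dB, ∠H = -44.0°

|j13 + 13| = √(13² + 13²) = 18.38
|j13 + 0.35| = √(13² + 0.35²) = 13
|j13 + 1340| = √(13² + 1340²) = 1340
|H(j13)| = 175 × 18.38 / (13 × 1340) = 0.18462
20 log₁₀(0.18462) = -14.67 dB
∠(j13 + 13) = arctan(13/13) = 45.00°
∠(j13 + 0.35) = arctan(13/0.35) = 88.46°
∠(j13 + 1340) = arctan(13/1340) = 0.56°
∠H(j13) = 45.00° − (88.46° + 0.56°) = -44.01°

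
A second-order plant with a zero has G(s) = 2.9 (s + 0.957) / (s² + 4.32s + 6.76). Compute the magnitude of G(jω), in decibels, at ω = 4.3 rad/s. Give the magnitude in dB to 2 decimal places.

-4.71 dB

|j4.3 + 0.957| = √(4.3² + 0.957²) = 4.405
|(j4.3)² + 4.32(j4.3) + 6.76| = |-11.73 + j18.576| = 21.97
|G(j4.3)| = 2.9 × 4.405 / 21.97 = 0.58149
20 log₁₀(0.58149) = -4.709 dB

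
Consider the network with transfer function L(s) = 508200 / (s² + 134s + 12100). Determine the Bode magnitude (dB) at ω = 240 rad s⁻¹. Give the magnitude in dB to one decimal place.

19.2 dB

|(j240)² + 134(j240) + 12100| = |-45500 + j32160| = 5.572e+04
|L(j240)| = 508200 / 5.572e+04 = 9.1209
20 log₁₀(9.1209) = 19.20 dB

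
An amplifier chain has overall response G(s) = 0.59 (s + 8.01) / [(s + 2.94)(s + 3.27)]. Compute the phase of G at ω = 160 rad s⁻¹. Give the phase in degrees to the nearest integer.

-91°

∠(j160 + 8.01) = arctan(160/8.01) = 87.13°
∠(j160 + 2.94) = arctan(160/2.94) = 88.95°
∠(j160 + 3.27) = arctan(160/3.27) = 88.83°
∠G(j160) = 87.13° − (88.95° + 88.83°) = -90.64°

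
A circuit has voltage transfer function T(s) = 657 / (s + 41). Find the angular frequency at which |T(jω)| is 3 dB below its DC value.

For a single-pole low-pass, the −3 dB point is at the pole: ω = 41 rad/sec.

41 rad/sec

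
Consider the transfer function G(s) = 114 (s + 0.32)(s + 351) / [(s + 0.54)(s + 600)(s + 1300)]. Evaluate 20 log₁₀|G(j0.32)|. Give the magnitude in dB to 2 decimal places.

|j0.32 + 0.32| = √(0.32² + 0.32²) = 0.4525
|j0.32 + 351| = √(0.32² + 351²) = 351
|j0.32 + 0.54| = √(0.32² + 0.54²) = 0.6277
|j0.32 + 600| = √(0.32² + 600²) = 600
|j0.32 + 1300| = √(0.32² + 1300²) = 1300
|G(j0.32)| = 114 × 0.4525 × 351 / (0.6277 × 600 × 1300) = 0.036986
20 log₁₀(0.036986) = -28.639 dB

-28.64 dB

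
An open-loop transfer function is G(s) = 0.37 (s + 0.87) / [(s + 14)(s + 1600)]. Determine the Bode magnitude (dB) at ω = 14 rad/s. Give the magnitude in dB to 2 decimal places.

-75.71 dB

|j14 + 0.87| = √(14² + 0.87²) = 14.03
|j14 + 14| = √(14² + 14²) = 19.8
|j14 + 1600| = √(14² + 1600²) = 1600
|G(j14)| = 0.37 × 14.03 / (19.8 × 1600) = 0.00016383
20 log₁₀(0.00016383) = -75.712 dB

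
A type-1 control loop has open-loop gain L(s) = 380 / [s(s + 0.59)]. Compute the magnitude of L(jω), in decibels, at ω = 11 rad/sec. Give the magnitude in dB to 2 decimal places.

9.93 dB

|j11 + 0.59| = √(11² + 0.59²) = 11.02
|j11| = 11
|L(j11)| = 380 / (11.02 × 11) = 3.136
20 log₁₀(3.136) = 9.927 dB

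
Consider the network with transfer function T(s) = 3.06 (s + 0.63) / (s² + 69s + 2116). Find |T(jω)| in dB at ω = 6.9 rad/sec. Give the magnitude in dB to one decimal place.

-40.0 dB

|j6.9 + 0.63| = √(6.9² + 0.63²) = 6.929
|(j6.9)² + 69(j6.9) + 2116| = |2068.4 + j476.1| = 2122
|T(j6.9)| = 3.06 × 6.929 / 2122 = 0.0099892
20 log₁₀(0.0099892) = -40.01 dB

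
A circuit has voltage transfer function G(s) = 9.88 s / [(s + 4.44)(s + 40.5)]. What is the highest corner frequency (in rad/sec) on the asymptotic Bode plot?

Break frequencies occur at each pole and zero magnitude: 4.44 rad/sec, 40.5 rad/sec.
The highest is 40.5 rad/sec.

40.5 rad/sec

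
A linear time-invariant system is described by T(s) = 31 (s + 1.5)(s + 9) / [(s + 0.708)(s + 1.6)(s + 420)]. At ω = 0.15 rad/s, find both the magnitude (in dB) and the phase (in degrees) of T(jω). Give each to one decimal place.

|j0.15 + 1.5| = √(0.15² + 1.5²) = 1.507
|j0.15 + 9| = √(0.15² + 9²) = 9.001
|j0.15 + 0.708| = √(0.15² + 0.708²) = 0.7237
|j0.15 + 1.6| = √(0.15² + 1.6²) = 1.607
|j0.15 + 420| = √(0.15² + 420²) = 420
|T(j0.15)| = 31 × 1.507 × 9.001 / (0.7237 × 1.607 × 420) = 0.86115
20 log₁₀(0.86115) = -1.30 dB
∠(j0.15 + 1.5) = arctan(0.15/1.5) = 5.71°
∠(j0.15 + 9) = arctan(0.15/9) = 0.95°
∠(j0.15 + 0.708) = arctan(0.15/0.708) = 11.96°
∠(j0.15 + 1.6) = arctan(0.15/1.6) = 5.36°
∠(j0.15 + 420) = arctan(0.15/420) = 0.02°
∠T(j0.15) = 5.71° + 0.95° − (11.96° + 5.36° + 0.02°) = -10.67°

|T| = -1.3 dB, ∠T = -10.7°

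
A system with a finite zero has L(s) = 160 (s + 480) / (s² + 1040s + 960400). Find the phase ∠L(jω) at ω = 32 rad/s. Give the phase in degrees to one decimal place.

1.8°

∠(j32 + 480) = arctan(32/480) = 3.81°
∠[(j32)² + 1040(j32) + 960400] = ∠[9.5938e+05 + j33280] = 1.99°
∠L(j32) = 3.81° − 1.99° = 1.83°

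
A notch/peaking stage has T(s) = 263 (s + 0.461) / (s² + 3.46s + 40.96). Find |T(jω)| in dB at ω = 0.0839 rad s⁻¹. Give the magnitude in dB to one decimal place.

9.6 dB

|j0.0839 + 0.461| = √(0.0839² + 0.461²) = 0.4686
|(j0.0839)² + 3.46(j0.0839) + 40.96| = |40.953 + j0.29029| = 40.95
|T(j0.0839)| = 263 × 0.4686 / 40.95 = 3.0091
20 log₁₀(3.0091) = 9.57 dB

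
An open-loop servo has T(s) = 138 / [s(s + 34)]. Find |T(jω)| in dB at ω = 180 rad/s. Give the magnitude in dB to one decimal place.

|j180 + 34| = √(180² + 34²) = 183.2
|j180| = 180
|T(j180)| = 138 / (183.2 × 180) = 0.0041853
20 log₁₀(0.0041853) = -47.57 dB

-47.6 dB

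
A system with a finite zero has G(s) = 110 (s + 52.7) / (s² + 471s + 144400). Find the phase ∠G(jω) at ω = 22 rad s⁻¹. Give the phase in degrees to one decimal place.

18.5°

∠(j22 + 52.7) = arctan(22/52.7) = 22.66°
∠[(j22)² + 471(j22) + 144400] = ∠[1.4392e+05 + j10362] = 4.12°
∠G(j22) = 22.66° − 4.12° = 18.54°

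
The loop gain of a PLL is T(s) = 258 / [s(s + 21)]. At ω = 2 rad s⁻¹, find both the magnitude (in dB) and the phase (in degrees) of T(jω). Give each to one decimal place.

|T| = 15.7 dB, ∠T = -95.4°

|j2 + 21| = √(2² + 21²) = 21.1
|j2| = 2
|T(j2)| = 258 / (21.1 × 2) = 6.1152
20 log₁₀(6.1152) = 15.73 dB
∠(j2 + 21) = arctan(2/21) = 5.44°
∠(j2) = 90.00°
∠T(j2) = − (5.44° + 90.00°) = -95.44°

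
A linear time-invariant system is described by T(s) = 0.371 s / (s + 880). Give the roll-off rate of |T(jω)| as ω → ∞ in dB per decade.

0 dB/decade

With 1 zero and 1 pole, the high-frequency asymptotic slope is 20 × (1 − 1) = 0 dB/decade.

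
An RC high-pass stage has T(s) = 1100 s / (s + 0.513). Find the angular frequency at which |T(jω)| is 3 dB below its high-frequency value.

For a single-pole high-pass, the −3 dB point is at the pole: ω = 0.513 rad s⁻¹.

0.513 rad s⁻¹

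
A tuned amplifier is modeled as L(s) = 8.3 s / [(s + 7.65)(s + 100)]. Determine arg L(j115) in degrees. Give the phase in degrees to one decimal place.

∠(j115) = 90.00°
∠(j115 + 7.65) = arctan(115/7.65) = 86.19°
∠(j115 + 100) = arctan(115/100) = 48.99°
∠L(j115) = 90.00° − (86.19° + 48.99°) = -45.19°

-45.2 deg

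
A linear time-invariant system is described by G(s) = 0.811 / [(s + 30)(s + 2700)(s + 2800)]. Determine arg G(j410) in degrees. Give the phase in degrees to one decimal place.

-102.8°

∠(j410 + 30) = arctan(410/30) = 85.82°
∠(j410 + 2700) = arctan(410/2700) = 8.63°
∠(j410 + 2800) = arctan(410/2800) = 8.33°
∠G(j410) = − (85.82° + 8.63° + 8.33°) = -102.78°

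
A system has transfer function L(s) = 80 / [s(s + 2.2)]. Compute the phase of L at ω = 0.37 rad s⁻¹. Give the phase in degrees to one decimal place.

∠(j0.37 + 2.2) = arctan(0.37/2.2) = 9.55°
∠(j0.37) = 90.00°
∠L(j0.37) = − (9.55° + 90.00°) = -99.55°

-99.5°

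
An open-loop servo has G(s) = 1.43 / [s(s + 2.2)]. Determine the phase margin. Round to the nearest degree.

74 deg

Gain crossover: |G(jω)| = 1 at ω ≈ 0.625 rad s⁻¹.
∠G(j0.625) = −90° − arctan(0.625/2.2) ≈ -105.87°
PM = 180° + (-105.87°) = 74.13°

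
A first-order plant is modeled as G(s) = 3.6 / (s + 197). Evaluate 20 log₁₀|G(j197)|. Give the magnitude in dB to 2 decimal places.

|j197 + 197| = √(197² + 197²) = 278.6
|G(j197)| = 3.6 / 278.6 = 0.012922
20 log₁₀(0.012922) = -37.774 dB

-37.77 dB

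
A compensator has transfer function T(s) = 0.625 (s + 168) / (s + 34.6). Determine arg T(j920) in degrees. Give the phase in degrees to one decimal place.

∠(j920 + 168) = arctan(920/168) = 79.65°
∠(j920 + 34.6) = arctan(920/34.6) = 87.85°
∠T(j920) = 79.65° − 87.85° = -8.19°

-8.2°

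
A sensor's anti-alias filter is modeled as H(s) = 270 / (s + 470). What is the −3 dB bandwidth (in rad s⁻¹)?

470 rad s⁻¹

For a single-pole low-pass, the −3 dB point is at the pole: ω = 470 rad s⁻¹.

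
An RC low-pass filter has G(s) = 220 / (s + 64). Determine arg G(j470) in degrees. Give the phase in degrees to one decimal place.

-82.2°

∠(j470 + 64) = arctan(470/64) = 82.25°
∠G(j470) = −82.25° = -82.25°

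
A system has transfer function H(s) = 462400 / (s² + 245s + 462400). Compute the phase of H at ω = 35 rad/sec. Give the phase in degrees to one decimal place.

-1.1 deg

∠[(j35)² + 245(j35) + 462400] = ∠[4.6118e+05 + j8575] = 1.07°
∠H(j35) = −1.07° = -1.07°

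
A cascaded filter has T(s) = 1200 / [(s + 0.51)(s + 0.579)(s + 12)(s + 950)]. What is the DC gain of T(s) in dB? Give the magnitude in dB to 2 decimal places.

-8.96 dB

T(0) = 1200 / (0.51 × 0.579 × 12 × 950) = 0.35647
20 log₁₀(0.35647) = -8.959 dB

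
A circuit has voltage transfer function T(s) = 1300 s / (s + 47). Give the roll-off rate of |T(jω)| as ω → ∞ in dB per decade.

0 dB/decade

With 1 zero and 1 pole, the high-frequency asymptotic slope is 20 × (1 − 1) = 0 dB/decade.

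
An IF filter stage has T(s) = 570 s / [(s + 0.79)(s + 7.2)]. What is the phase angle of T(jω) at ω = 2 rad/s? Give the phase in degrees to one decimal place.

∠(j2) = 90.00°
∠(j2 + 0.79) = arctan(2/0.79) = 68.45°
∠(j2 + 7.2) = arctan(2/7.2) = 15.52°
∠T(j2) = 90.00° − (68.45° + 15.52°) = 6.03°

6.0°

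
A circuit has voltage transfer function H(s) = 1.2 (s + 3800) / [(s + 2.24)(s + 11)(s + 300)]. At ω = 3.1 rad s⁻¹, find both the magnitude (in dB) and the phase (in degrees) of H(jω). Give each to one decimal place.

|H| = -9.2 dB, ∠H = -70.4°

|j3.1 + 3800| = √(3.1² + 3800²) = 3800
|j3.1 + 2.24| = √(3.1² + 2.24²) = 3.825
|j3.1 + 11| = √(3.1² + 11²) = 11.43
|j3.1 + 300| = √(3.1² + 300²) = 300
|H(j3.1)| = 1.2 × 3800 / (3.825 × 11.43 × 300) = 0.34773
20 log₁₀(0.34773) = -9.18 dB
∠(j3.1 + 3800) = arctan(3.1/3800) = 0.05°
∠(j3.1 + 2.24) = arctan(3.1/2.24) = 54.15°
∠(j3.1 + 11) = arctan(3.1/11) = 15.74°
∠(j3.1 + 300) = arctan(3.1/300) = 0.59°
∠H(j3.1) = 0.05° − (54.15° + 15.74° + 0.59°) = -70.43°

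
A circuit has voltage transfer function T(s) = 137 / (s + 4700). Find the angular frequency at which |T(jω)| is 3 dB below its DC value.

For a single-pole low-pass, the −3 dB point is at the pole: ω = 4700 rad/s.

4700 rad/s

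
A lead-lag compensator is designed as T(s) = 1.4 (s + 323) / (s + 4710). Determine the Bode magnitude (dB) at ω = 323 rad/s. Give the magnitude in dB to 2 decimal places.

-17.36 dB

|j323 + 323| = √(323² + 323²) = 456.8
|j323 + 4710| = √(323² + 4710²) = 4721
|T(j323)| = 1.4 × 456.8 / 4721 = 0.13546
20 log₁₀(0.13546) = -17.364 dB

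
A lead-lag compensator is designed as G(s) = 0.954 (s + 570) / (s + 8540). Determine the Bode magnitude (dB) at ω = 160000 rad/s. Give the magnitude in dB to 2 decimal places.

-0.42 dB

|j160000 + 570| = √(160000² + 570²) = 1.6e+05
|j160000 + 8540| = √(160000² + 8540²) = 1.602e+05
|G(j160000)| = 0.954 × 1.6e+05 / 1.602e+05 = 0.95265
20 log₁₀(0.95265) = -0.421 dB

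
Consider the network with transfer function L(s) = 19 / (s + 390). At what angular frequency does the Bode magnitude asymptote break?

The single real pole at s = −390 gives a corner at ω = 390 rad/sec.

390 rad/sec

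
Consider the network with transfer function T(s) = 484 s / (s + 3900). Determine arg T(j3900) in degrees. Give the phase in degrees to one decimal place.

∠(j3900) = 90.00°
∠(j3900 + 3900) = arctan(3900/3900) = 45.00°
∠T(j3900) = 90.00° − 45.00° = 45.00°

45.0°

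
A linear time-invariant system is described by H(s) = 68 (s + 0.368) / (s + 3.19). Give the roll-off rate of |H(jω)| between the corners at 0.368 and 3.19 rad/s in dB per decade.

20 dB/decade

In this band the factors already past their corner are: zero at 0.368; net slope = 20 dB/decade.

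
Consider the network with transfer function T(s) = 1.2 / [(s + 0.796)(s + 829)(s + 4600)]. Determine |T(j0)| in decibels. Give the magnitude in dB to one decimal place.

T(0) = 1.2 / (0.796 × 829 × 4600) = 3.9533e-07
20 log₁₀(3.9533e-07) = -128.06 dB

-128.1 dB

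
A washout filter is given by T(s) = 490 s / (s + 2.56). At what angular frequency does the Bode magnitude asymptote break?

2.56 rad/sec

The single real pole at s = −2.56 gives a corner at ω = 2.56 rad/sec.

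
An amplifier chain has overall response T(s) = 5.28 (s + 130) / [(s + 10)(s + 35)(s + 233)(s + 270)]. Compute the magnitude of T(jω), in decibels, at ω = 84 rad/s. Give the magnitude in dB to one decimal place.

|j84 + 130| = √(84² + 130²) = 154.8
|j84 + 10| = √(84² + 10²) = 84.59
|j84 + 35| = √(84² + 35²) = 91
|j84 + 233| = √(84² + 233²) = 247.7
|j84 + 270| = √(84² + 270²) = 282.8
|T(j84)| = 5.28 × 154.8 / (84.59 × 91 × 247.7 × 282.8) = 1.5158e-06
20 log₁₀(1.5158e-06) = -116.39 dB

-116.4 dB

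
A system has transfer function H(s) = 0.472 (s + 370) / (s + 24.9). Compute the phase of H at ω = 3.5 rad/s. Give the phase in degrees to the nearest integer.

-7 deg

∠(j3.5 + 370) = arctan(3.5/370) = 0.54°
∠(j3.5 + 24.9) = arctan(3.5/24.9) = 8.00°
∠H(j3.5) = 0.54° − 8.00° = -7.46°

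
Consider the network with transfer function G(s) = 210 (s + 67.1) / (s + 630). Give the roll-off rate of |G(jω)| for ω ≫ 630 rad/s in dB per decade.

0 dB/decade

With 1 zero and 1 pole, the high-frequency asymptotic slope is 20 × (1 − 1) = 0 dB/decade.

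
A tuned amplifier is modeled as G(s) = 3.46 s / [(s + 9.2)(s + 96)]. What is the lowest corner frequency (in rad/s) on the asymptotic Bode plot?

Break frequencies occur at each pole and zero magnitude: 9.2 rad/s, 96 rad/s.
The lowest is 9.2 rad/s.

9.2 rad/s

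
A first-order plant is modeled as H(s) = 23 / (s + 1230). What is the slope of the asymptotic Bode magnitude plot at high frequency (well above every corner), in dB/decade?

With 0 zeros and 1 pole, the high-frequency asymptotic slope is 20 × (0 − 1) = -20 dB/decade.

-20 dB/decade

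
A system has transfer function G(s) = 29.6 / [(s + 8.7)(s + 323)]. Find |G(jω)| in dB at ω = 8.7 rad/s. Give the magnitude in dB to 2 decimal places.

|j8.7 + 8.7| = √(8.7² + 8.7²) = 12.3
|j8.7 + 323| = √(8.7² + 323²) = 323.1
|G(j8.7)| = 29.6 / (12.3 × 323.1) = 0.0074456
20 log₁₀(0.0074456) = -42.562 dB

-42.56 dB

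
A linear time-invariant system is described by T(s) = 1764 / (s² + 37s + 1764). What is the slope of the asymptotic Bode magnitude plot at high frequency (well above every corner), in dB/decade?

With 0 zeros and 2 poles, the high-frequency asymptotic slope is 20 × (0 − 2) = -40 dB/decade.

-40 dB/decade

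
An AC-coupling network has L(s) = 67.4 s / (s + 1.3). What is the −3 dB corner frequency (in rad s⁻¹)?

1.3 rad s⁻¹

For a single-pole high-pass, the −3 dB point is at the pole: ω = 1.3 rad s⁻¹.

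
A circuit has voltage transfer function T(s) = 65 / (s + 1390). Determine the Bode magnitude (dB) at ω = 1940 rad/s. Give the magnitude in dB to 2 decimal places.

-31.30 dB

|j1940 + 1390| = √(1940² + 1390²) = 2387
|T(j1940)| = 65 / 2387 = 0.027236
20 log₁₀(0.027236) = -31.297 dB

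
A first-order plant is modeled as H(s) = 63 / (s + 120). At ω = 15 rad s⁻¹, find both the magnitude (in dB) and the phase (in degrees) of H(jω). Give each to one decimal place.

|j15 + 120| = √(15² + 120²) = 120.9
|H(j15)| = 63 / 120.9 = 0.52095
20 log₁₀(0.52095) = -5.66 dB
∠(j15 + 120) = arctan(15/120) = 7.13°
∠H(j15) = −7.13° = -7.13°

|H| = -5.7 dB, ∠H = -7.1°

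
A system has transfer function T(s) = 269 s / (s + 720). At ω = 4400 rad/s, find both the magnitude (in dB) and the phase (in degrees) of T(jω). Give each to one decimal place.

|j4400| = 4400
|j4400 + 720| = √(4400² + 720²) = 4459
|T(j4400)| = 269 × 4400 / 4459 = 265.47
20 log₁₀(265.47) = 48.48 dB
∠(j4400) = 90.00°
∠(j4400 + 720) = arctan(4400/720) = 80.71°
∠T(j4400) = 90.00° − 80.71° = 9.29°

|T| = 48.5 dB, ∠T = 9.3°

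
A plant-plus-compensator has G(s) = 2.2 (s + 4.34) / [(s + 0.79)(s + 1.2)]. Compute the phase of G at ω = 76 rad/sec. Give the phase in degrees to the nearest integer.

∠(j76 + 4.34) = arctan(76/4.34) = 86.73°
∠(j76 + 0.79) = arctan(76/0.79) = 89.40°
∠(j76 + 1.2) = arctan(76/1.2) = 89.10°
∠G(j76) = 86.73° − (89.40° + 89.10°) = -91.77°

-92°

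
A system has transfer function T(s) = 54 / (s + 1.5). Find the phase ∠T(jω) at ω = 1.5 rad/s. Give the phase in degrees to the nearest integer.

∠(j1.5 + 1.5) = arctan(1.5/1.5) = 45.00°
∠T(j1.5) = −45.00° = -45.00°

-45°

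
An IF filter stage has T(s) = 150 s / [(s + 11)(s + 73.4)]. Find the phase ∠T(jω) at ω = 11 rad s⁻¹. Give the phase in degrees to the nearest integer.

36°

∠(j11) = 90.00°
∠(j11 + 11) = arctan(11/11) = 45.00°
∠(j11 + 73.4) = arctan(11/73.4) = 8.52°
∠T(j11) = 90.00° − (45.00° + 8.52°) = 36.48°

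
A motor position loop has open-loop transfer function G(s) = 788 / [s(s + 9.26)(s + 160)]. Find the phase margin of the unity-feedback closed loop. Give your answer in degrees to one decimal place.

Gain crossover: |G(jω)| = 1 at ω ≈ 0.531 rad/s.
∠G(j0.531) = −90° − arctan(0.531/9.26) − arctan(0.531/160) ≈ -93.47°
PM = 180° + (-93.47°) = 86.53°

86.5°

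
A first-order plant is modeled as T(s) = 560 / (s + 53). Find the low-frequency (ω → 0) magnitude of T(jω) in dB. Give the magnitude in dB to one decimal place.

20.5 dB

T(0) = 560 / 53 = 10.566
20 log₁₀(10.566) = 20.48 dB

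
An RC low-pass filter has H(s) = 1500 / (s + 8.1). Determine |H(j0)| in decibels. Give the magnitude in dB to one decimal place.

45.4 dB

H(0) = 1500 / 8.1 = 185.19
20 log₁₀(185.19) = 45.35 dB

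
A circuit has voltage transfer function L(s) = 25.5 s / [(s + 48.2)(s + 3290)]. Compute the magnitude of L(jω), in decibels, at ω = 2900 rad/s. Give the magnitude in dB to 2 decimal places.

|j2900| = 2900
|j2900 + 48.2| = √(2900² + 48.2²) = 2900
|j2900 + 3290| = √(2900² + 3290²) = 4386
|L(j2900)| = 25.5 × 2900 / (2900 × 4386) = 0.0058136
20 log₁₀(0.0058136) = -44.711 dB

-44.71 dB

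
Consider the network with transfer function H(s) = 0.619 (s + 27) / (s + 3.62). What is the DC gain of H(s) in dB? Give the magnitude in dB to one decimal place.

13.3 dB

H(0) = 0.619 × 27 / 3.62 = 4.6169
20 log₁₀(4.6169) = 13.29 dB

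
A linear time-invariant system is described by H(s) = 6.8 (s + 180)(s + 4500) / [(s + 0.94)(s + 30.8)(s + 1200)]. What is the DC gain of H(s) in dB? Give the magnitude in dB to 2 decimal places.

H(0) = 6.8 × 180 × 4500 / (0.94 × 30.8 × 1200) = 158.54
20 log₁₀(158.54) = 44.003 dB

44.00 dB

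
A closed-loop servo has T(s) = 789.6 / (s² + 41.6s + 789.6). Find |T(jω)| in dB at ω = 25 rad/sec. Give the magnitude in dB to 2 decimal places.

-2.50 dB

|(j25)² + 41.6(j25) + 789.6| = |164.6 + j1040| = 1053
|T(j25)| = 789.6 / 1053 = 0.7499
20 log₁₀(0.7499) = -2.500 dB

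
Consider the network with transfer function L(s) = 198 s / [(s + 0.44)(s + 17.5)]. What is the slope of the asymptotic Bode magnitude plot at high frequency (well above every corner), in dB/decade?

With 1 zero and 2 poles, the high-frequency asymptotic slope is 20 × (1 − 2) = -20 dB/decade.

-20 dB/decade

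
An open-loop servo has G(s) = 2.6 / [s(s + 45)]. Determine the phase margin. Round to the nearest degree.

Gain crossover: |G(jω)| = 1 at ω ≈ 0.0578 rad/s.
∠G(j0.0578) = −90° − arctan(0.0578/45) ≈ -90.07°
PM = 180° + (-90.07°) = 89.93°

90°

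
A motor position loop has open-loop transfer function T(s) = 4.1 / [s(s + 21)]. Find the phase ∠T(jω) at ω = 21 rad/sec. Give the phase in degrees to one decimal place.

-135.0°

∠(j21 + 21) = arctan(21/21) = 45.00°
∠(j21) = 90.00°
∠T(j21) = − (45.00° + 90.00°) = -135.00°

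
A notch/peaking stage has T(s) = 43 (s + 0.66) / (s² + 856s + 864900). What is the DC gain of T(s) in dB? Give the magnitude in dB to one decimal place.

-89.7 dB

T(0) = 43 × 0.66 / 864900 = 3.2813e-05
20 log₁₀(3.2813e-05) = -89.68 dB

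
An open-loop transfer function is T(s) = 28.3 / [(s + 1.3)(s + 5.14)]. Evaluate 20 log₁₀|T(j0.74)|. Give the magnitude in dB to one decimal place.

|j0.74 + 1.3| = √(0.74² + 1.3²) = 1.496
|j0.74 + 5.14| = √(0.74² + 5.14²) = 5.193
|T(j0.74)| = 28.3 / (1.496 × 5.193) = 3.6432
20 log₁₀(3.6432) = 11.23 dB

11.2 dB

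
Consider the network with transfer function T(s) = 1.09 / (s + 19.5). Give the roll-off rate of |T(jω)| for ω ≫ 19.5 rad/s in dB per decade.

With 0 zeros and 1 pole, the high-frequency asymptotic slope is 20 × (0 − 1) = -20 dB/decade.

-20 dB/decade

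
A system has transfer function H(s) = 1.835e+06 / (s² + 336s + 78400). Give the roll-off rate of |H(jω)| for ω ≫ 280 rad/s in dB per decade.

With 0 zeros and 2 poles, the high-frequency asymptotic slope is 20 × (0 − 2) = -40 dB/decade.

-40 dB/decade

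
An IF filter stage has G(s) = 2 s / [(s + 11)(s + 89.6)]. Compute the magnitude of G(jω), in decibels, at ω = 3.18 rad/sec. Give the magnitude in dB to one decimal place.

|j3.18| = 3.18
|j3.18 + 11| = √(3.18² + 11²) = 11.45
|j3.18 + 89.6| = √(3.18² + 89.6²) = 89.66
|G(j3.18)| = 2 × 3.18 / (11.45 × 89.66) = 0.0061952
20 log₁₀(0.0061952) = -44.16 dB

-44.2 dB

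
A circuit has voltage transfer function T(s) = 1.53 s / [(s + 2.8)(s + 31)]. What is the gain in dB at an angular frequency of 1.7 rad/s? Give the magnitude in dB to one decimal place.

|j1.7| = 1.7
|j1.7 + 2.8| = √(1.7² + 2.8²) = 3.276
|j1.7 + 31| = √(1.7² + 31²) = 31.05
|T(j1.7)| = 1.53 × 1.7 / (3.276 × 31.05) = 0.025576
20 log₁₀(0.025576) = -31.84 dB

-31.8 dB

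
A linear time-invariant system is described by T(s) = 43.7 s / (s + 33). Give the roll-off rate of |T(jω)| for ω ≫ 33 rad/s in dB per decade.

With 1 zero and 1 pole, the high-frequency asymptotic slope is 20 × (1 − 1) = 0 dB/decade.

0 dB/decade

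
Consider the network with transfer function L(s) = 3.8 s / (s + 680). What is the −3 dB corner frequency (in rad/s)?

680 rad/s

For a single-pole high-pass, the −3 dB point is at the pole: ω = 680 rad/s.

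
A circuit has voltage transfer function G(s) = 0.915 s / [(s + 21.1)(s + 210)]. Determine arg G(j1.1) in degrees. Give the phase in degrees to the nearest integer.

∠(j1.1) = 90.00°
∠(j1.1 + 21.1) = arctan(1.1/21.1) = 2.98°
∠(j1.1 + 210) = arctan(1.1/210) = 0.30°
∠G(j1.1) = 90.00° − (2.98° + 0.30°) = 86.72°

87°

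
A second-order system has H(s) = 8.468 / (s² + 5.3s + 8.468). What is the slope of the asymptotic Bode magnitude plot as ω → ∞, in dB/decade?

-40 dB/decade

With 0 zeros and 2 poles, the high-frequency asymptotic slope is 20 × (0 − 2) = -40 dB/decade.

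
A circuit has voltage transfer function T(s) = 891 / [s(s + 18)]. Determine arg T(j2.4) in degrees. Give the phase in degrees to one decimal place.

-97.6 deg

∠(j2.4 + 18) = arctan(2.4/18) = 7.59°
∠(j2.4) = 90.00°
∠T(j2.4) = − (7.59° + 90.00°) = -97.59°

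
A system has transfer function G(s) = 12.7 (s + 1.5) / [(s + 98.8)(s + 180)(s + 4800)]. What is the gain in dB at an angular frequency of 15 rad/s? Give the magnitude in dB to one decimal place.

-113.1 dB

|j15 + 1.5| = √(15² + 1.5²) = 15.07
|j15 + 98.8| = √(15² + 98.8²) = 99.93
|j15 + 180| = √(15² + 180²) = 180.6
|j15 + 4800| = √(15² + 4800²) = 4800
|G(j15)| = 12.7 × 15.07 / (99.93 × 180.6 × 4800) = 2.2097e-06
20 log₁₀(2.2097e-06) = -113.11 dB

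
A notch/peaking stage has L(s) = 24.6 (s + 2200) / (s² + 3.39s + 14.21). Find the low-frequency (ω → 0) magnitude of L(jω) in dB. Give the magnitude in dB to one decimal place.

L(0) = 24.6 × 2200 / 14.21 = 3808.6
20 log₁₀(3808.6) = 71.62 dB

71.6 dB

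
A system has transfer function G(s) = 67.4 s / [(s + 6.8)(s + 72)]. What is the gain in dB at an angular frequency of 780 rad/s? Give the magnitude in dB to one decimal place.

-21.3 dB

|j780| = 780
|j780 + 6.8| = √(780² + 6.8²) = 780
|j780 + 72| = √(780² + 72²) = 783.3
|G(j780)| = 67.4 × 780 / (780 × 783.3) = 0.086041
20 log₁₀(0.086041) = -21.31 dB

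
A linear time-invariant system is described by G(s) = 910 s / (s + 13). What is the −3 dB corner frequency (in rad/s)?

For a single-pole high-pass, the −3 dB point is at the pole: ω = 13 rad/s.

13 rad/s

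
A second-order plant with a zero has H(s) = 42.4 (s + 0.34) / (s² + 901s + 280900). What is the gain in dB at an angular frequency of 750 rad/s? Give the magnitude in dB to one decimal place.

|j750 + 0.34| = √(750² + 0.34²) = 750
|(j750)² + 901(j750) + 280900| = |-2.816e+05 + j6.7575e+05| = 7.321e+05
|H(j750)| = 42.4 × 750 / 7.321e+05 = 0.043438
20 log₁₀(0.043438) = -27.24 dB

-27.2 dB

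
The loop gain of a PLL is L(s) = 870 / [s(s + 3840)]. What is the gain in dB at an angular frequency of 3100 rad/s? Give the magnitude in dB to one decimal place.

|j3100 + 3840| = √(3100² + 3840²) = 4935
|j3100| = 3100
|L(j3100)| = 870 / (4935 × 3100) = 5.6867e-05
20 log₁₀(5.6867e-05) = -84.90 dB

-84.9 dB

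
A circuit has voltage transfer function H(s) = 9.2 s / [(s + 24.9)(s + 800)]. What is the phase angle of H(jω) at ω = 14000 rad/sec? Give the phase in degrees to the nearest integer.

∠(j14000) = 90.00°
∠(j14000 + 24.9) = arctan(14000/24.9) = 89.90°
∠(j14000 + 800) = arctan(14000/800) = 86.73°
∠H(j14000) = 90.00° − (89.90° + 86.73°) = -86.63°

-87 deg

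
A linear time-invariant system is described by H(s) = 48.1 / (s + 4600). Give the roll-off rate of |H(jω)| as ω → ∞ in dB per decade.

-20 dB/decade

With 0 zeros and 1 pole, the high-frequency asymptotic slope is 20 × (0 − 1) = -20 dB/decade.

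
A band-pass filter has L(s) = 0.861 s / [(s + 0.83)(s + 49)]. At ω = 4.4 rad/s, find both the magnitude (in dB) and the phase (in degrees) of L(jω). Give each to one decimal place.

|j4.4| = 4.4
|j4.4 + 0.83| = √(4.4² + 0.83²) = 4.478
|j4.4 + 49| = √(4.4² + 49²) = 49.2
|L(j4.4)| = 0.861 × 4.4 / (4.478 × 49.2) = 0.017198
20 log₁₀(0.017198) = -35.29 dB
∠(j4.4) = 90.00°
∠(j4.4 + 0.83) = arctan(4.4/0.83) = 79.32°
∠(j4.4 + 49) = arctan(4.4/49) = 5.13°
∠L(j4.4) = 90.00° − (79.32° + 5.13°) = 5.55°

|L| = -35.3 dB, ∠L = 5.6°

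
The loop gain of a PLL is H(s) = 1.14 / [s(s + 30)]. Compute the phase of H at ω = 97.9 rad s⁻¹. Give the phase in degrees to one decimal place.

∠(j97.9 + 30) = arctan(97.9/30) = 72.96°
∠(j97.9) = 90.00°
∠H(j97.9) = − (72.96° + 90.00°) = -162.96°

-163.0°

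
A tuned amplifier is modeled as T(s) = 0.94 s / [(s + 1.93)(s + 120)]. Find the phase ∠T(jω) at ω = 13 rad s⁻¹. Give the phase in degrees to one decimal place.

2.3 deg

∠(j13) = 90.00°
∠(j13 + 1.93) = arctan(13/1.93) = 81.56°
∠(j13 + 120) = arctan(13/120) = 6.18°
∠T(j13) = 90.00° − (81.56° + 6.18°) = 2.26°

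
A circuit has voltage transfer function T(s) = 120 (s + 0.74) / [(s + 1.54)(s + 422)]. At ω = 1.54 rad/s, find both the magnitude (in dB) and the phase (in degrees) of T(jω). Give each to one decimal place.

|T| = -13.0 dB, ∠T = 19.1 deg

|j1.54 + 0.74| = √(1.54² + 0.74²) = 1.709
|j1.54 + 1.54| = √(1.54² + 1.54²) = 2.178
|j1.54 + 422| = √(1.54² + 422²) = 422
|T(j1.54)| = 120 × 1.709 / (2.178 × 422) = 0.22308
20 log₁₀(0.22308) = -13.03 dB
∠(j1.54 + 0.74) = arctan(1.54/0.74) = 64.33°
∠(j1.54 + 1.54) = arctan(1.54/1.54) = 45.00°
∠(j1.54 + 422) = arctan(1.54/422) = 0.21°
∠T(j1.54) = 64.33° − (45.00° + 0.21°) = 19.13°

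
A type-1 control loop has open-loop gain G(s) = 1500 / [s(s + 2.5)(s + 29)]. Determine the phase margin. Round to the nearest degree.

Gain crossover: |G(jω)| = 1 at ω ≈ 6.88 rad/sec.
∠G(j6.88) = −90° − arctan(6.88/2.5) − arctan(6.88/29) ≈ -173.37°
PM = 180° + (-173.37°) = 6.63°

7°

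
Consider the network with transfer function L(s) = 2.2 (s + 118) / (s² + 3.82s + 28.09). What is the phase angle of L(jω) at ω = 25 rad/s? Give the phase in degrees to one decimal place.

∠(j25 + 118) = arctan(25/118) = 11.96°
∠[(j25)² + 3.82(j25) + 28.09] = ∠[-596.91 + j95.5] = 170.91°
∠L(j25) = 11.96° − 170.91° = -158.95°

-158.9°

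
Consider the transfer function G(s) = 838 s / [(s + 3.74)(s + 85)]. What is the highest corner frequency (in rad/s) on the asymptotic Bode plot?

Break frequencies occur at each pole and zero magnitude: 3.74 rad/s, 85 rad/s.
The highest is 85 rad/s.

85 rad/s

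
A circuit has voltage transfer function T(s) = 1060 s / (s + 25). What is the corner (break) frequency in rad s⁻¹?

25 rad s⁻¹

The single real pole at s = −25 gives a corner at ω = 25 rad s⁻¹.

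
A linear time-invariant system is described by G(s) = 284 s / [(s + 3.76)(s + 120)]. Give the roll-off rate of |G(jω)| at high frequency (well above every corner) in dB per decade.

With 1 zero and 2 poles, the high-frequency asymptotic slope is 20 × (1 − 2) = -20 dB/decade.

-20 dB/decade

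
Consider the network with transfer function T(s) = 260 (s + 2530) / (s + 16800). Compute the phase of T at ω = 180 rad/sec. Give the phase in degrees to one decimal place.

3.5°

∠(j180 + 2530) = arctan(180/2530) = 4.07°
∠(j180 + 16800) = arctan(180/16800) = 0.61°
∠T(j180) = 4.07° − 0.61° = 3.46°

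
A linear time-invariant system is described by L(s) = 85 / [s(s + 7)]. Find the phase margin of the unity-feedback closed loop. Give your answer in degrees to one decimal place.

41.2 deg

Gain crossover: |L(jω)| = 1 at ω ≈ 8 rad/s.
∠L(j8) = −90° − arctan(8/7) ≈ -138.81°
PM = 180° + (-138.81°) = 41.19°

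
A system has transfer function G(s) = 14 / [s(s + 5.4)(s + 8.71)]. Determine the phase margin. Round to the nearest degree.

85°

Gain crossover: |G(jω)| = 1 at ω ≈ 0.297 rad/s.
∠G(j0.297) = −90° − arctan(0.297/5.4) − arctan(0.297/8.71) ≈ -95.10°
PM = 180° + (-95.10°) = 84.90°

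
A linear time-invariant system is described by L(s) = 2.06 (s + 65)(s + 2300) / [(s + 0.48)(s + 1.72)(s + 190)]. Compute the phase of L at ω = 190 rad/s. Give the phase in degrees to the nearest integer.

-149°

∠(j190 + 65) = arctan(190/65) = 71.11°
∠(j190 + 2300) = arctan(190/2300) = 4.72°
∠(j190 + 0.48) = arctan(190/0.48) = 89.86°
∠(j190 + 1.72) = arctan(190/1.72) = 89.48°
∠(j190 + 190) = arctan(190/190) = 45.00°
∠L(j190) = 71.11° + 4.72° − (89.86° + 89.48° + 45.00°) = -148.50°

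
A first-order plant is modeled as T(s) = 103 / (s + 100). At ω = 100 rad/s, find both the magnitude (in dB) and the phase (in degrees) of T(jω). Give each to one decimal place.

|T| = -2.8 dB, ∠T = -45.0 deg

|j100 + 100| = √(100² + 100²) = 141.4
|T(j100)| = 103 / 141.4 = 0.72832
20 log₁₀(0.72832) = -2.75 dB
∠(j100 + 100) = arctan(100/100) = 45.00°
∠T(j100) = −45.00° = -45.00°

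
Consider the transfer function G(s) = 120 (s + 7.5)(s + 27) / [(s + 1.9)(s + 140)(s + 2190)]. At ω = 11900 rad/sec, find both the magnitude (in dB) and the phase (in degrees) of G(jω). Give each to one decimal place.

|G| = -40.1 dB, ∠G = -79.1°

|j11900 + 7.5| = √(11900² + 7.5²) = 1.19e+04
|j11900 + 27| = √(11900² + 27²) = 1.19e+04
|j11900 + 1.9| = √(11900² + 1.9²) = 1.19e+04
|j11900 + 140| = √(11900² + 140²) = 1.19e+04
|j11900 + 2190| = √(11900² + 2190²) = 1.21e+04
|G(j11900)| = 120 × 1.19e+04 × 1.19e+04 / (1.19e+04 × 1.19e+04 × 1.21e+04) = 0.0099168
20 log₁₀(0.0099168) = -40.07 dB
∠(j11900 + 7.5) = arctan(11900/7.5) = 89.96°
∠(j11900 + 27) = arctan(11900/27) = 89.87°
∠(j11900 + 1.9) = arctan(11900/1.9) = 89.99°
∠(j11900 + 140) = arctan(11900/140) = 89.33°
∠(j11900 + 2190) = arctan(11900/2190) = 79.57°
∠G(j11900) = 89.96° + 89.87° − (89.99° + 89.33° + 79.57°) = -79.06°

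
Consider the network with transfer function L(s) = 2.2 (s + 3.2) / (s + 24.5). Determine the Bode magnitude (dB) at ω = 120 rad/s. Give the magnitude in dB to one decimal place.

6.7 dB

|j120 + 3.2| = √(120² + 3.2²) = 120
|j120 + 24.5| = √(120² + 24.5²) = 122.5
|L(j120)| = 2.2 × 120 / 122.5 = 2.1563
20 log₁₀(2.1563) = 6.67 dB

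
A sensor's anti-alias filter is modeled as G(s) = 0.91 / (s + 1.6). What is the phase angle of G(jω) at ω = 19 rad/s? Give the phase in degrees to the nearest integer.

∠(j19 + 1.6) = arctan(19/1.6) = 85.19°
∠G(j19) = −85.19° = -85.19°

-85°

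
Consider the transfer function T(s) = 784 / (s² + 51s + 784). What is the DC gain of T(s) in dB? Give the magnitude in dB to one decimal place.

T(0) = 784 / 784 = 1
20 log₁₀(1) = 0.00 dB

0.0 dB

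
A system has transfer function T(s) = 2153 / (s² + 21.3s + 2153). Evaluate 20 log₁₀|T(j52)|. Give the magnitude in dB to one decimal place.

|(j52)² + 21.3(j52) + 2153| = |-551 + j1107.6| = 1237
|T(j52)| = 2153 / 1237 = 1.7404
20 log₁₀(1.7404) = 4.81 dB

4.8 dB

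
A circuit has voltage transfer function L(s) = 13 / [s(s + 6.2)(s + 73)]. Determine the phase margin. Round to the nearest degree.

90°

Gain crossover: |L(jω)| = 1 at ω ≈ 0.0287 rad/s.
∠L(j0.0287) = −90° − arctan(0.0287/6.2) − arctan(0.0287/73) ≈ -90.29°
PM = 180° + (-90.29°) = 89.71°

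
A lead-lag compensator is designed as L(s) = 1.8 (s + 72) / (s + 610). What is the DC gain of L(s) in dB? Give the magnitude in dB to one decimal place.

L(0) = 1.8 × 72 / 610 = 0.21246
20 log₁₀(0.21246) = -13.45 dB

-13.5 dB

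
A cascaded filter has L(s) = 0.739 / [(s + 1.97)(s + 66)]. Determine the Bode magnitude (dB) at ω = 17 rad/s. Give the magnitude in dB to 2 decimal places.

|j17 + 1.97| = √(17² + 1.97²) = 17.11
|j17 + 66| = √(17² + 66²) = 68.15
|L(j17)| = 0.739 / (17.11 × 68.15) = 0.00063359
20 log₁₀(0.00063359) = -63.964 dB

-63.96 dB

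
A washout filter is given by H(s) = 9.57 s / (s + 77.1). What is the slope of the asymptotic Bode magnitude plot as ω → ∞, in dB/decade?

0 dB/decade

With 1 zero and 1 pole, the high-frequency asymptotic slope is 20 × (1 − 1) = 0 dB/decade.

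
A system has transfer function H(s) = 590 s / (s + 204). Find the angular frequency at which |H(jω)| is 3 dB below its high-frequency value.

For a single-pole high-pass, the −3 dB point is at the pole: ω = 204 rad s⁻¹.

204 rad s⁻¹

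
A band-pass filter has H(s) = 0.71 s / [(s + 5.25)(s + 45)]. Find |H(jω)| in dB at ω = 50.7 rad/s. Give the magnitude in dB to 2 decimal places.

-39.64 dB

|j50.7| = 50.7
|j50.7 + 5.25| = √(50.7² + 5.25²) = 50.97
|j50.7 + 45| = √(50.7² + 45²) = 67.79
|H(j50.7)| = 0.71 × 50.7 / (50.97 × 67.79) = 0.010418
20 log₁₀(0.010418) = -39.644 dB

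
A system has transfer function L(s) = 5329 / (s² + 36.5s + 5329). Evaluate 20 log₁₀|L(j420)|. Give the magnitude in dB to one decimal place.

-30.2 dB

|(j420)² + 36.5(j420) + 5329| = |-1.7107e+05 + j15330| = 1.718e+05
|L(j420)| = 5329 / 1.718e+05 = 0.031026
20 log₁₀(0.031026) = -30.17 dB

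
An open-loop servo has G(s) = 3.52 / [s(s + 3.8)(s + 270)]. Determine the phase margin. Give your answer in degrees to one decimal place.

Gain crossover: |G(jω)| = 1 at ω ≈ 0.00343 rad/s.
∠G(j0.00343) = −90° − arctan(0.00343/3.8) − arctan(0.00343/270) ≈ -90.05°
PM = 180° + (-90.05°) = 89.95°

89.9 deg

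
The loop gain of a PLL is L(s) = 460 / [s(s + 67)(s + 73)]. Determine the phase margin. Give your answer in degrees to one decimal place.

Gain crossover: |L(jω)| = 1 at ω ≈ 0.0941 rad/s.
∠L(j0.0941) = −90° − arctan(0.0941/67) − arctan(0.0941/73) ≈ -90.15°
PM = 180° + (-90.15°) = 89.85°

89.8°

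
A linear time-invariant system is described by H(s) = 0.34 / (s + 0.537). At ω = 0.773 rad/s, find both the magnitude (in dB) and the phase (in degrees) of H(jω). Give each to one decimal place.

|H| = -8.8 dB, ∠H = -55.2°

|j0.773 + 0.537| = √(0.773² + 0.537²) = 0.9412
|H(j0.773)| = 0.34 / 0.9412 = 0.36123
20 log₁₀(0.36123) = -8.84 dB
∠(j0.773 + 0.537) = arctan(0.773/0.537) = 55.21°
∠H(j0.773) = −55.21° = -55.21°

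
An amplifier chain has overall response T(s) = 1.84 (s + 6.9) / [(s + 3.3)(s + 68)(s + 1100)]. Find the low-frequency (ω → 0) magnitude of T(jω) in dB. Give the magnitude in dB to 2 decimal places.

T(0) = 1.84 × 6.9 / (3.3 × 68 × 1100) = 5.1434e-05
20 log₁₀(5.1434e-05) = -85.775 dB

-85.77 dB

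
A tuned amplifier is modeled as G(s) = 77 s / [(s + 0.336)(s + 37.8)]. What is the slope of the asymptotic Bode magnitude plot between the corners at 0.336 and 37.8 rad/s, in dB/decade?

0 dB/decade

In this band the factors already past their corner are: 1 differentiator zero, pole at 0.336; net slope = 0 dB/decade.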